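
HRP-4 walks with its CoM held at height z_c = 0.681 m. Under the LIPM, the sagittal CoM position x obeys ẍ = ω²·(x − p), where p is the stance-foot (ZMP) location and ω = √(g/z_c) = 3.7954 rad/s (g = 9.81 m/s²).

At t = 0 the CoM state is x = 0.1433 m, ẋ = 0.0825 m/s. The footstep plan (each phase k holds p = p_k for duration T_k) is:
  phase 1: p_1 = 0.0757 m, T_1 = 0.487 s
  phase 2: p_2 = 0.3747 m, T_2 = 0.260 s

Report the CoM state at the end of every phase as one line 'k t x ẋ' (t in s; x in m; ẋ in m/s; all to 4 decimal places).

phase 1: p=0.0757, T=0.487, ωT=1.848360, cosh=3.253446, sinh=3.095951; start (x,ẋ)=(0.143300, 0.082500) → end (x,ẋ)=(0.362929, 1.062734)
phase 2: p=0.3747, T=0.260, ωT=0.986804, cosh=1.527707, sinh=1.154940; start (x,ẋ)=(0.362929, 1.062734) → end (x,ẋ)=(0.680108, 1.571949)

1 0.4870 0.3629 1.0627
2 0.7470 0.6801 1.5719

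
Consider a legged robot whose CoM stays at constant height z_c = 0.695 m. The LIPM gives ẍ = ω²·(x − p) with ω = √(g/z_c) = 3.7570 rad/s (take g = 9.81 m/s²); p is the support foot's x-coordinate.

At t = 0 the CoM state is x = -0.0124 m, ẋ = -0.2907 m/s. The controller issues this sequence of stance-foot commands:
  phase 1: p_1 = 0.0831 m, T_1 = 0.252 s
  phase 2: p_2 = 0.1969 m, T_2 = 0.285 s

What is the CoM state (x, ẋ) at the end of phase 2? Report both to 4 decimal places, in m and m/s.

phase 1: p=0.0831, T=0.252, ωT=0.946764, cosh=1.482675, sinh=1.094681; start (x,ẋ)=(-0.012400, -0.290700) → end (x,ẋ)=(-0.143197, -0.823778)
phase 2: p=0.1969, T=0.285, ωT=1.070745, cosh=1.630153, sinh=1.287400; start (x,ẋ)=(-0.143197, -0.823778) → end (x,ẋ)=(-0.639792, -2.987852)

x = -0.6398, ẋ = -2.9879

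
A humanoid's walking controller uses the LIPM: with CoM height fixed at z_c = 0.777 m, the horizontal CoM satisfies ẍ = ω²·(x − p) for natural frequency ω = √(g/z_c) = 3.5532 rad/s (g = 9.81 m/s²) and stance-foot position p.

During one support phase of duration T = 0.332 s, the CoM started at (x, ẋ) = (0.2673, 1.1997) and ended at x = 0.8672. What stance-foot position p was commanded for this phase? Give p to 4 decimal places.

ωT = 3.5532·0.332 = 1.179662; cosh(ωT) = 1.780329, sinh(ωT) = 1.472947
x(T) = p + (x₀−p)·cosh(ωT) + (ẋ₀/ω)·sinh(ωT) ⇒ p·(1 − cosh) = x(T) − x₀·cosh − (ẋ₀/ω)·sinh
numerator   = 0.8672 − (0.2673)·1.780329 − (1.1997/3.5532)·1.472947 = -0.106007
denominator = 1 − 1.780329 = -0.780329
p = -0.106007 / -0.780329 = 0.1358

p = 0.1358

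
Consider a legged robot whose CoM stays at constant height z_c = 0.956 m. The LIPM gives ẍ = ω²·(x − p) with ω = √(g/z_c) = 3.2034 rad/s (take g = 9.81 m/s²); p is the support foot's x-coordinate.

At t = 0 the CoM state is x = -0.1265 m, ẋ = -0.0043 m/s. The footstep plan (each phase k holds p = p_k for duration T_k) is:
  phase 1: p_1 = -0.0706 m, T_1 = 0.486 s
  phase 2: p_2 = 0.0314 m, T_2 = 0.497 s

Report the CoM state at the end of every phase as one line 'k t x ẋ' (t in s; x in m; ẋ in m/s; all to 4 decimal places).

1 0.4860 -0.2121 -0.4165
2 0.9830 -0.8980 -2.9031

phase 1: p=-0.0706, T=0.486, ωT=1.556852, cosh=2.477332, sinh=2.266534; start (x,ẋ)=(-0.126500, -0.004300) → end (x,ẋ)=(-0.212125, -0.416521)
phase 2: p=0.0314, T=0.497, ωT=1.592090, cosh=2.558754, sinh=2.355254; start (x,ẋ)=(-0.212125, -0.416521) → end (x,ẋ)=(-0.897962, -2.903129)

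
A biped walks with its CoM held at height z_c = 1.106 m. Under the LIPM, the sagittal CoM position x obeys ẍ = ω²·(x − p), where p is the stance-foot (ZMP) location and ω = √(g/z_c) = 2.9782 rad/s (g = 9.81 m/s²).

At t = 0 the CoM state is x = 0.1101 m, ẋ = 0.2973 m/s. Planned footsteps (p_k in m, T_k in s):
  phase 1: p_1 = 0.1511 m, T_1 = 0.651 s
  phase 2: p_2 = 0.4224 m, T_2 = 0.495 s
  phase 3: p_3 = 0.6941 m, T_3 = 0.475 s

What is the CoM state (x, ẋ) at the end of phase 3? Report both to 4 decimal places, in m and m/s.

x = 1.3301, ẋ = 2.1392

phase 1: p=0.1511, T=0.651, ωT=1.938808, cosh=3.547169, sinh=3.403294; start (x,ẋ)=(0.110100, 0.297300) → end (x,ẋ)=(0.345401, 0.639010)
phase 2: p=0.4224, T=0.495, ωT=1.474209, cosh=2.298270, sinh=2.069310; start (x,ẋ)=(0.345401, 0.639010) → end (x,ẋ)=(0.689432, 0.994088)
phase 3: p=0.6941, T=0.475, ωT=1.414645, cosh=2.179019, sinh=1.936007; start (x,ẋ)=(0.689432, 0.994088) → end (x,ẋ)=(1.330145, 2.139223)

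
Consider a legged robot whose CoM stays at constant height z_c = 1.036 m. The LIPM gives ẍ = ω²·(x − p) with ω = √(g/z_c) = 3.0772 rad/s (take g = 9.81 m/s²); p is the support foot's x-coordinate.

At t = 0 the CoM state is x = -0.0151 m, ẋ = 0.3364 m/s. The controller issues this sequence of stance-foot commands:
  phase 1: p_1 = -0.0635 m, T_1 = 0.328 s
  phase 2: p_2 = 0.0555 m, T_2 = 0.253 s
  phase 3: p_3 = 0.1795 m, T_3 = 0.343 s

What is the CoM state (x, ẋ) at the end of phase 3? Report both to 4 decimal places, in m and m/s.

phase 1: p=-0.0635, T=0.328, ωT=1.009322, cosh=1.554103, sinh=1.189636; start (x,ẋ)=(-0.015100, 0.336400) → end (x,ẋ)=(0.141770, 0.699980)
phase 2: p=0.0555, T=0.253, ωT=0.778532, cosh=1.318675, sinh=0.859596; start (x,ẋ)=(0.141770, 0.699980) → end (x,ẋ)=(0.364797, 1.151243)
phase 3: p=0.1795, T=0.343, ωT=1.055480, cosh=1.610689, sinh=1.262664; start (x,ẋ)=(0.364797, 1.151243) → end (x,ẋ)=(0.950344, 2.574260)

x = 0.9503, ẋ = 2.5743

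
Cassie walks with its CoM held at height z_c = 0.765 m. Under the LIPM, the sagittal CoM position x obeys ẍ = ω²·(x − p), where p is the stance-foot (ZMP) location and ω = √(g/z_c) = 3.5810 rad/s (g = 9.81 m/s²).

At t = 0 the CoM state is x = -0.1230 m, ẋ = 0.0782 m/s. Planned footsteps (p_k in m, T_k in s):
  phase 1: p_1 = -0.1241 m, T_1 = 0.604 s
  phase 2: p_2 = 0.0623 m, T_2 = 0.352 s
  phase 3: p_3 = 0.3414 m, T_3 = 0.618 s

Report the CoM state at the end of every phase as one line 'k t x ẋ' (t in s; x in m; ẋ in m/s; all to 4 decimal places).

1 0.6040 -0.0256 0.3614
2 0.9560 0.0586 0.1784
3 1.5740 -0.7419 -3.7491

phase 1: p=-0.1241, T=0.604, ωT=2.162924, cosh=4.405759, sinh=4.290770; start (x,ẋ)=(-0.123000, 0.078200) → end (x,ẋ)=(-0.025554, 0.361432)
phase 2: p=0.0623, T=0.352, ωT=1.260512, cosh=1.905368, sinh=1.621859; start (x,ẋ)=(-0.025554, 0.361432) → end (x,ẋ)=(0.058601, 0.178415)
phase 3: p=0.3414, T=0.618, ωT=2.213058, cosh=4.626500, sinh=4.517135; start (x,ẋ)=(0.058601, 0.178415) → end (x,ẋ)=(-0.741915, -3.749082)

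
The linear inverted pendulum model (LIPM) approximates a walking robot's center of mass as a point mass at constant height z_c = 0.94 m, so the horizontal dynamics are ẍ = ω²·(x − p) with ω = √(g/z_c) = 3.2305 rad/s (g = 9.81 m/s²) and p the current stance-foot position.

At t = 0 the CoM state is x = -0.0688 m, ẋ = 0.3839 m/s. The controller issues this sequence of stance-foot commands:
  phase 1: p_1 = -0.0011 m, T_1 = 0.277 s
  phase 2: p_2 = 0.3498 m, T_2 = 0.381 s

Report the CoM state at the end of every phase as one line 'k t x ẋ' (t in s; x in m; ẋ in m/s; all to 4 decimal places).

phase 1: p=-0.0011, T=0.277, ωT=0.894849, cosh=1.427817, sinh=1.019148; start (x,ẋ)=(-0.068800, 0.383900) → end (x,ẋ)=(0.023348, 0.325246)
phase 2: p=0.3498, T=0.381, ωT=1.230821, cosh=1.858045, sinh=1.565992; start (x,ẋ)=(0.023348, 0.325246) → end (x,ẋ)=(-0.099098, -1.047176)

1 0.2770 0.0233 0.3252
2 0.6580 -0.0991 -1.0472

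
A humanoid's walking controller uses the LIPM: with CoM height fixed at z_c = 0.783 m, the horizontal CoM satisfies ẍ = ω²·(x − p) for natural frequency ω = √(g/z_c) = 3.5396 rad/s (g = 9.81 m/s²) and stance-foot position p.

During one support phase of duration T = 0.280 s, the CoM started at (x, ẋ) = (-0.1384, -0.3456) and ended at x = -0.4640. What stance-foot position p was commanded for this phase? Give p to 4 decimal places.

p = 0.2600

ωT = 3.5396·0.280 = 0.991088; cosh(ωT) = 1.532668, sinh(ωT) = 1.161496
x(T) = p + (x₀−p)·cosh(ωT) + (ẋ₀/ω)·sinh(ωT) ⇒ p·(1 − cosh) = x(T) − x₀·cosh − (ẋ₀/ω)·sinh
numerator   = -0.4640 − (-0.1384)·1.532668 − (-0.3456/3.5396)·1.161496 = -0.138472
denominator = 1 − 1.532668 = -0.532668
p = -0.138472 / -0.532668 = 0.2600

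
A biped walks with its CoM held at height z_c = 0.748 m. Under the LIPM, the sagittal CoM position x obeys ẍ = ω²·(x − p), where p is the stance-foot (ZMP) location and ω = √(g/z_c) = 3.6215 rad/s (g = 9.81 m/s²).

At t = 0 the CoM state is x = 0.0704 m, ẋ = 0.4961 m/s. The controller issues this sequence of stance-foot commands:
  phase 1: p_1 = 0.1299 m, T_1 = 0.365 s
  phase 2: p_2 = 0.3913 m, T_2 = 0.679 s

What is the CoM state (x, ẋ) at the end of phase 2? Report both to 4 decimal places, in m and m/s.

phase 1: p=0.1299, T=0.365, ωT=1.321848, cosh=2.008493, sinh=1.741851; start (x,ẋ)=(0.070400, 0.496100) → end (x,ẋ)=(0.249006, 0.621081)
phase 2: p=0.3913, T=0.679, ωT=2.458999, cosh=5.889308, sinh=5.803787; start (x,ẋ)=(0.249006, 0.621081) → end (x,ẋ)=(0.548628, 0.666948)

x = 0.5486, ẋ = 0.6669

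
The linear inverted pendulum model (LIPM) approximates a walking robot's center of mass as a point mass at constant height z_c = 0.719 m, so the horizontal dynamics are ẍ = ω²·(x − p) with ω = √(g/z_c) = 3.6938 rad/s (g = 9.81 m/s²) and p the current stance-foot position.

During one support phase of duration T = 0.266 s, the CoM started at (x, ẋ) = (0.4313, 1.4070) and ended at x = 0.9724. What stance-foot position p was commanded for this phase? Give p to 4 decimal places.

p = 0.2331

ωT = 3.6938·0.266 = 0.982551; cosh(ωT) = 1.522808, sinh(ωT) = 1.148453
x(T) = p + (x₀−p)·cosh(ωT) + (ẋ₀/ω)·sinh(ωT) ⇒ p·(1 − cosh) = x(T) − x₀·cosh − (ẋ₀/ω)·sinh
numerator   = 0.9724 − (0.4313)·1.522808 − (1.4070/3.6938)·1.148453 = -0.121843
denominator = 1 − 1.522808 = -0.522808
p = -0.121843 / -0.522808 = 0.2331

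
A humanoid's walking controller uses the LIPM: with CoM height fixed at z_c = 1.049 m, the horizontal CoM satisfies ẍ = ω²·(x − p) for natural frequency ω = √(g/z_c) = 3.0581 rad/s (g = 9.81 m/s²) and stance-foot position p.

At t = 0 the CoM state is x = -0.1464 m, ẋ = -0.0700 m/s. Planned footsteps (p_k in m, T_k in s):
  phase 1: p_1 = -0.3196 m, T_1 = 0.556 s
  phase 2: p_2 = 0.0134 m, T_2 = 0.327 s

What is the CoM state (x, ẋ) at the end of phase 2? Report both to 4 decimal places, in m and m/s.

x = 0.6248, ẋ = 2.2040

phase 1: p=-0.3196, T=0.556, ωT=1.700304, cosh=2.829119, sinh=2.646491; start (x,ẋ)=(-0.146400, -0.070000) → end (x,ẋ)=(0.109825, 1.203710)
phase 2: p=0.0134, T=0.327, ωT=0.999999, cosh=1.543079, sinh=1.175199; start (x,ẋ)=(0.109825, 1.203710) → end (x,ẋ)=(0.624766, 2.203959)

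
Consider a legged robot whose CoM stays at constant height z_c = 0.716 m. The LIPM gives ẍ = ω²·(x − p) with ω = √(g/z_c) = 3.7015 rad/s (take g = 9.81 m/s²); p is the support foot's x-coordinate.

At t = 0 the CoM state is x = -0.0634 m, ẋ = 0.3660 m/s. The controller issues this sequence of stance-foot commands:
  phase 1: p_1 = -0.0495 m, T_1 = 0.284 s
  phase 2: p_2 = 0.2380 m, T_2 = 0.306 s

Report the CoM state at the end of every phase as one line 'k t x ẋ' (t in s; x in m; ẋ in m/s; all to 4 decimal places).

1 0.2840 0.0524 0.5229
2 0.5900 0.1165 -0.0599

phase 1: p=-0.0495, T=0.284, ωT=1.051226, cosh=1.605333, sinh=1.255824; start (x,ẋ)=(-0.063400, 0.366000) → end (x,ẋ)=(0.052360, 0.522939)
phase 2: p=0.2380, T=0.306, ωT=1.132659, cosh=1.713037, sinh=1.390862; start (x,ẋ)=(0.052360, 0.522939) → end (x,ẋ)=(0.116490, -0.059911)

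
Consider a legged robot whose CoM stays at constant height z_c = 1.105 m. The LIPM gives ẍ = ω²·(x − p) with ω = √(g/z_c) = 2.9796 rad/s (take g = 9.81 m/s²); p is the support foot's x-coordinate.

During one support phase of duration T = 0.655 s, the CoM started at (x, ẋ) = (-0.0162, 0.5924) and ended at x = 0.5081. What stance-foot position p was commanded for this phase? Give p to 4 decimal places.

p = 0.0461

ωT = 2.9796·0.655 = 1.951638; cosh(ωT) = 3.591126, sinh(ωT) = 3.449084
x(T) = p + (x₀−p)·cosh(ωT) + (ẋ₀/ω)·sinh(ωT) ⇒ p·(1 − cosh) = x(T) − x₀·cosh − (ẋ₀/ω)·sinh
numerator   = 0.5081 − (-0.0162)·3.591126 − (0.5924/2.9796)·3.449084 = -0.119466
denominator = 1 − 3.591126 = -2.591126
p = -0.119466 / -2.591126 = 0.0461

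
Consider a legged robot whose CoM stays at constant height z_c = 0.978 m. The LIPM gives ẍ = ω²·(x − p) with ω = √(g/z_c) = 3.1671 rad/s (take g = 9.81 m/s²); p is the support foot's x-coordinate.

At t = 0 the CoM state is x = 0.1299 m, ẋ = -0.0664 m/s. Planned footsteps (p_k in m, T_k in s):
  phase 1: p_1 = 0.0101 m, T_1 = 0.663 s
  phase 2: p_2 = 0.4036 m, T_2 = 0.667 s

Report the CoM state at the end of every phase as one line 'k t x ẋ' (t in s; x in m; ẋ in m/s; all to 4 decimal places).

phase 1: p=0.0101, T=0.663, ωT=2.099787, cosh=4.143458, sinh=4.020975; start (x,ẋ)=(0.129900, -0.066400) → end (x,ẋ)=(0.422184, 1.250507)
phase 2: p=0.4036, T=0.667, ωT=2.112456, cosh=4.194731, sinh=4.073790; start (x,ẋ)=(0.422184, 1.250507) → end (x,ẋ)=(2.090064, 5.485317)

1 0.6630 0.4222 1.2505
2 1.3300 2.0901 5.4853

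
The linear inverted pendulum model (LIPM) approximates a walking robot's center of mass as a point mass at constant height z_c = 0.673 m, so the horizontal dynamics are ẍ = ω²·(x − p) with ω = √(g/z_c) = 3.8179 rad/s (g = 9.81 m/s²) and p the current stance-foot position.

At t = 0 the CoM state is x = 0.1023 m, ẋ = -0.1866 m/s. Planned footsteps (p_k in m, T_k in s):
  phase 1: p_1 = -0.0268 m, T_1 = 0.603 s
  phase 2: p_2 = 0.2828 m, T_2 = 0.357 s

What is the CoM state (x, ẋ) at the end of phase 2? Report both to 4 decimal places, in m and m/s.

x = 1.2075, ẋ = 3.8153

phase 1: p=-0.0268, T=0.603, ωT=2.302194, cosh=5.048063, sinh=4.948024; start (x,ẋ)=(0.102300, -0.186600) → end (x,ẋ)=(0.383070, 1.496867)
phase 2: p=0.2828, T=0.357, ωT=1.362990, cosh=2.081878, sinh=1.825984; start (x,ẋ)=(0.383070, 1.496867) → end (x,ẋ)=(1.207455, 3.815320)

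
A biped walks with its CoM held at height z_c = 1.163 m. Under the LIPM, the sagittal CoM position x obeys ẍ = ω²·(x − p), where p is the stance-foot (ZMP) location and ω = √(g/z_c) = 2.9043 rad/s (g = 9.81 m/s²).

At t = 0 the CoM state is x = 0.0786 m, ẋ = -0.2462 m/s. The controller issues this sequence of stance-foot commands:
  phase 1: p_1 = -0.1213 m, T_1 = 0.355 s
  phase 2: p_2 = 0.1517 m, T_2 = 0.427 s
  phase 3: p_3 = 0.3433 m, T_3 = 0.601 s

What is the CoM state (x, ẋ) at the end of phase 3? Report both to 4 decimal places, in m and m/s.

phase 1: p=-0.1213, T=0.355, ωT=1.031027, cosh=1.580292, sinh=1.223651; start (x,ẋ)=(0.078600, -0.246200) → end (x,ẋ)=(0.090870, 0.321347)
phase 2: p=0.1517, T=0.427, ωT=1.240136, cosh=1.872714, sinh=1.583369; start (x,ẋ)=(0.090870, 0.321347) → end (x,ẋ)=(0.212976, 0.322061)
phase 3: p=0.3433, T=0.601, ωT=1.745484, cosh=2.951618, sinh=2.777057; start (x,ẋ)=(0.212976, 0.322061) → end (x,ẋ)=(0.266583, -0.100519)

x = 0.2666, ẋ = -0.1005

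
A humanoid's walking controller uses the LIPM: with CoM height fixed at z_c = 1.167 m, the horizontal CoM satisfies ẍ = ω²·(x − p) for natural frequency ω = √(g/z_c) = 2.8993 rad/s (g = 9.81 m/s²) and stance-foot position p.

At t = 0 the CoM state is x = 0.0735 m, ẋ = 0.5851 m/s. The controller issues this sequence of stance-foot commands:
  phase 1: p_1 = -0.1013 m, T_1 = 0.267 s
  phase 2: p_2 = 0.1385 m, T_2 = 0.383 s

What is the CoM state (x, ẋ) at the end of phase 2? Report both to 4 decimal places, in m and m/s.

x = 0.9726, ẋ = 2.6594

phase 1: p=-0.1013, T=0.267, ωT=0.774113, cosh=1.314890, sinh=0.853778; start (x,ẋ)=(0.073500, 0.585100) → end (x,ẋ)=(0.300841, 1.202035)
phase 2: p=0.1385, T=0.383, ωT=1.110432, cosh=1.682543, sinh=1.353126; start (x,ẋ)=(0.300841, 1.202035) → end (x,ẋ)=(0.972646, 2.659360)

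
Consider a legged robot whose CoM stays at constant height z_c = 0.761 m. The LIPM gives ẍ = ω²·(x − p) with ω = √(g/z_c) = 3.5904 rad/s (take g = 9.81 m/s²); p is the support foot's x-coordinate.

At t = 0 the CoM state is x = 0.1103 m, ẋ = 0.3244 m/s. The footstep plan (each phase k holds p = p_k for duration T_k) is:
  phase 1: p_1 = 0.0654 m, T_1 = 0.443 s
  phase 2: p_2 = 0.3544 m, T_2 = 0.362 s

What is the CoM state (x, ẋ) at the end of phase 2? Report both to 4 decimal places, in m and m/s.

x = 1.0008, ẋ = 2.6129

phase 1: p=0.0654, T=0.443, ωT=1.590547, cosh=2.555124, sinh=2.351309; start (x,ẋ)=(0.110300, 0.324400) → end (x,ẋ)=(0.392571, 1.207934)
phase 2: p=0.3544, T=0.362, ωT=1.299725, cosh=1.970447, sinh=1.697840; start (x,ẋ)=(0.392571, 1.207934) → end (x,ẋ)=(1.000825, 2.612856)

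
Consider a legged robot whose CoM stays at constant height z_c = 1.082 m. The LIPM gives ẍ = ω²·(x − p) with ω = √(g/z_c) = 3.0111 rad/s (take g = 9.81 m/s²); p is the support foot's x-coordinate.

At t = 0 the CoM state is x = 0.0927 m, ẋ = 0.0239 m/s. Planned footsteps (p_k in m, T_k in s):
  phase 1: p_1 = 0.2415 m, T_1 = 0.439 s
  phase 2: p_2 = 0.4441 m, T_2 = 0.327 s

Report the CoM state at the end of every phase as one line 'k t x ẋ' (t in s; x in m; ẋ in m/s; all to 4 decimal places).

1 0.4390 -0.0435 -0.7325
2 0.7660 -0.5798 -2.8081

phase 1: p=0.2415, T=0.439, ωT=1.321873, cosh=2.008537, sinh=1.741902; start (x,ẋ)=(0.092700, 0.023900) → end (x,ẋ)=(-0.043544, -0.732458)
phase 2: p=0.4441, T=0.327, ωT=0.984630, cosh=1.525199, sinh=1.151621; start (x,ẋ)=(-0.043544, -0.732458) → end (x,ẋ)=(-0.579790, -2.808123)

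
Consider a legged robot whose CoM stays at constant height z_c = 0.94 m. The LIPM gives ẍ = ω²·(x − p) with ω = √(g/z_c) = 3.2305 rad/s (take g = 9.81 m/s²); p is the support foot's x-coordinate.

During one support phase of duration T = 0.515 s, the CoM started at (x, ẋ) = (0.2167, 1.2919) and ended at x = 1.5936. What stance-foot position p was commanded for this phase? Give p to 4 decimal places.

p = 0.0095

ωT = 3.2305·0.515 = 1.663708; cosh(ωT) = 2.734141, sinh(ωT) = 2.544705
x(T) = p + (x₀−p)·cosh(ωT) + (ẋ₀/ω)·sinh(ωT) ⇒ p·(1 − cosh) = x(T) − x₀·cosh − (ẋ₀/ω)·sinh
numerator   = 1.5936 − (0.2167)·2.734141 − (1.2919/3.2305)·2.544705 = -0.016534
denominator = 1 − 2.734141 = -1.734141
p = -0.016534 / -1.734141 = 0.0095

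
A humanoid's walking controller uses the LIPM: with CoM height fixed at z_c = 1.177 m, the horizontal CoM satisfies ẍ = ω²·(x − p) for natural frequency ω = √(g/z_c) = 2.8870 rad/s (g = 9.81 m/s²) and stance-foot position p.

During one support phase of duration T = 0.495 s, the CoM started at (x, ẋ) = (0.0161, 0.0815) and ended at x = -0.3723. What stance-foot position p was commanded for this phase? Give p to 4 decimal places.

ωT = 2.8870·0.495 = 1.429065; cosh(ωT) = 2.207163, sinh(ωT) = 1.967631
x(T) = p + (x₀−p)·cosh(ωT) + (ẋ₀/ω)·sinh(ωT) ⇒ p·(1 − cosh) = x(T) − x₀·cosh − (ẋ₀/ω)·sinh
numerator   = -0.3723 − (0.0161)·2.207163 − (0.0815/2.8870)·1.967631 = -0.463382
denominator = 1 − 2.207163 = -1.207163
p = -0.463382 / -1.207163 = 0.3839

p = 0.3839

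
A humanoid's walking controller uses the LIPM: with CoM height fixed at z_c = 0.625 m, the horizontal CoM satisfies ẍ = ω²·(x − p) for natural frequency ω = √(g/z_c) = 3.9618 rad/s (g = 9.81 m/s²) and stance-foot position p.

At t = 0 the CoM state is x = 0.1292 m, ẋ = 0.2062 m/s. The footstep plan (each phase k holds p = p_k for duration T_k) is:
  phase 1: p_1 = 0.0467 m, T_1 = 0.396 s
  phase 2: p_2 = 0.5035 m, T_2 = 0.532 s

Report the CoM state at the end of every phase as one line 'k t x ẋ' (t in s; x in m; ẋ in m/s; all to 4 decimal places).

phase 1: p=0.0467, T=0.396, ωT=1.568873, cosh=2.504757, sinh=2.296477; start (x,ẋ)=(0.129200, 0.206200) → end (x,ẋ)=(0.372867, 1.267081)
phase 2: p=0.5035, T=0.532, ωT=2.107678, cosh=4.175314, sinh=4.053794; start (x,ẋ)=(0.372867, 1.267081) → end (x,ẋ)=(1.254570, 3.192456)

1 0.3960 0.3729 1.2671
2 0.9280 1.2546 3.1925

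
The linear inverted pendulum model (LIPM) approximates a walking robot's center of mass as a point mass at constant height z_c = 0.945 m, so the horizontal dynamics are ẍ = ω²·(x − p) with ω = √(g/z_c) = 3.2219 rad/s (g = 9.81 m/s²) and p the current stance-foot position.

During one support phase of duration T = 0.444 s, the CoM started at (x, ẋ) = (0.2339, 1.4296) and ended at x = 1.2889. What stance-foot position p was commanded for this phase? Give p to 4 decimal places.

ωT = 3.2219·0.444 = 1.430524; cosh(ωT) = 2.210036, sinh(ωT) = 1.970852
x(T) = p + (x₀−p)·cosh(ωT) + (ẋ₀/ω)·sinh(ωT) ⇒ p·(1 − cosh) = x(T) − x₀·cosh − (ẋ₀/ω)·sinh
numerator   = 1.2889 − (0.2339)·2.210036 − (1.4296/3.2219)·1.970852 = -0.102521
denominator = 1 − 2.210036 = -1.210036
p = -0.102521 / -1.210036 = 0.0847

p = 0.0847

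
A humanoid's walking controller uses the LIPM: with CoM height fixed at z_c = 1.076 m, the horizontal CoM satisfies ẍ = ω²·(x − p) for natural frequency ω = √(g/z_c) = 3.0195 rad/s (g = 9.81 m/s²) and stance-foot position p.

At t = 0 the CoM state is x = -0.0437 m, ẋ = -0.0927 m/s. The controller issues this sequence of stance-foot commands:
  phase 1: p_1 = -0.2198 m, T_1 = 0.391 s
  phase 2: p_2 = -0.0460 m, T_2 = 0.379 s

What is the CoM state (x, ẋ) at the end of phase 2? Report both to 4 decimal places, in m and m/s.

phase 1: p=-0.2198, T=0.391, ωT=1.180624, cosh=1.781747, sinh=1.474660; start (x,ẋ)=(-0.043700, -0.092700) → end (x,ẋ)=(0.048693, 0.618959)
phase 2: p=-0.0460, T=0.379, ωT=1.144390, cosh=1.729472, sinh=1.411054; start (x,ẋ)=(0.048693, 0.618959) → end (x,ẋ)=(0.407017, 1.473928)

x = 0.4070, ẋ = 1.4739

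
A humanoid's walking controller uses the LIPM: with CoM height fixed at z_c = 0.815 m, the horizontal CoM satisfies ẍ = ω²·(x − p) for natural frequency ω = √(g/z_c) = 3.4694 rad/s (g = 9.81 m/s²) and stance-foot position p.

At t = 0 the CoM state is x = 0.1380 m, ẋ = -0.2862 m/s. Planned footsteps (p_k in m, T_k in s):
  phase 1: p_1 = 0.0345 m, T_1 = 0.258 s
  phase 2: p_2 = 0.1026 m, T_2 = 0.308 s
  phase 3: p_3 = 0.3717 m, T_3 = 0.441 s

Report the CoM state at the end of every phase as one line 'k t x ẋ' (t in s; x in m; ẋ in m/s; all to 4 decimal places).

1 0.2580 0.0982 -0.0426
2 0.5660 0.0797 -0.0890
3 1.0070 -0.3907 -2.4448

phase 1: p=0.0345, T=0.258, ωT=0.895105, cosh=1.428079, sinh=1.019514; start (x,ẋ)=(0.138000, -0.286200) → end (x,ẋ)=(0.098204, -0.042626)
phase 2: p=0.1026, T=0.308, ωT=1.068575, cosh=1.627363, sinh=1.283866; start (x,ẋ)=(0.098204, -0.042626) → end (x,ẋ)=(0.079672, -0.088950)
phase 3: p=0.3717, T=0.441, ωT=1.530005, cosh=2.417368, sinh=2.200834; start (x,ẋ)=(0.079672, -0.088950) → end (x,ẋ)=(-0.390666, -2.444828)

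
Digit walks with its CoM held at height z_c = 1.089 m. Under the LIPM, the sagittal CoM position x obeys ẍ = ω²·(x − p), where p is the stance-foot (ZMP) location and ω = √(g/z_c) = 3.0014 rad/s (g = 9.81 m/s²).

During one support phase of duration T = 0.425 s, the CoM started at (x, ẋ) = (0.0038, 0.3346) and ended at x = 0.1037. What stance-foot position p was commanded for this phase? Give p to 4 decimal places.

p = 0.0943

ωT = 3.0014·0.425 = 1.275595; cosh(ωT) = 1.930048, sinh(ωT) = 1.650783
x(T) = p + (x₀−p)·cosh(ωT) + (ẋ₀/ω)·sinh(ωT) ⇒ p·(1 − cosh) = x(T) − x₀·cosh − (ẋ₀/ω)·sinh
numerator   = 0.1037 − (0.0038)·1.930048 − (0.3346/3.0014)·1.650783 = -0.087666
denominator = 1 − 1.930048 = -0.930048
p = -0.087666 / -0.930048 = 0.0943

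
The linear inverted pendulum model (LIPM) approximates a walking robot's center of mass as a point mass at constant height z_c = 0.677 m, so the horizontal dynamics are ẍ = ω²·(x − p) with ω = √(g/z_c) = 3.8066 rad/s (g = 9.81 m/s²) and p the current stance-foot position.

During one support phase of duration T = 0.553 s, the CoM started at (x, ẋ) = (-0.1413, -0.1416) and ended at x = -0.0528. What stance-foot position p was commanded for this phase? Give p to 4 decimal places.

p = -0.2168

ωT = 3.8066·0.553 = 2.105050; cosh(ωT) = 4.164676, sinh(ωT) = 4.042836
x(T) = p + (x₀−p)·cosh(ωT) + (ẋ₀/ω)·sinh(ωT) ⇒ p·(1 − cosh) = x(T) − x₀·cosh − (ẋ₀/ω)·sinh
numerator   = -0.0528 − (-0.1413)·4.164676 − (-0.1416/3.8066)·4.042836 = 0.686056
denominator = 1 − 4.164676 = -3.164676
p = 0.686056 / -3.164676 = -0.2168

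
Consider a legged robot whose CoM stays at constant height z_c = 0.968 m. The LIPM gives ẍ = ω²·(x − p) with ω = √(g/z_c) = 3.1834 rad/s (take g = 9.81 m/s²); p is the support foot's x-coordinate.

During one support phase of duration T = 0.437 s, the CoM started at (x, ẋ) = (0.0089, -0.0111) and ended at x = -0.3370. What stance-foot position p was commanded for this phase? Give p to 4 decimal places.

ωT = 3.1834·0.437 = 1.391146; cosh(ωT) = 2.134121, sinh(ωT) = 1.885331
x(T) = p + (x₀−p)·cosh(ωT) + (ẋ₀/ω)·sinh(ωT) ⇒ p·(1 − cosh) = x(T) − x₀·cosh − (ẋ₀/ω)·sinh
numerator   = -0.3370 − (0.0089)·2.134121 − (-0.0111/3.1834)·1.885331 = -0.349420
denominator = 1 − 2.134121 = -1.134121
p = -0.349420 / -1.134121 = 0.3081

p = 0.3081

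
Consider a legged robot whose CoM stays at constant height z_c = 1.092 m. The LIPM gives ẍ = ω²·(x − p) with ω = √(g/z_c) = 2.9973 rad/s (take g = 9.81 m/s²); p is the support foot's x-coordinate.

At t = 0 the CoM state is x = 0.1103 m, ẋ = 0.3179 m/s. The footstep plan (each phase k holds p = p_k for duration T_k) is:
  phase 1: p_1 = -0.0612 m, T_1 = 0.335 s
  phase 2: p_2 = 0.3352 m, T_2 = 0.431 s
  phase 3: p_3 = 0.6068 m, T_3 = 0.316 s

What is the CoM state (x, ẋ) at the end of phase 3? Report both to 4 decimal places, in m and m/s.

x = 1.8788, ẋ = 4.2473

phase 1: p=-0.0612, T=0.335, ωT=1.004096, cosh=1.547907, sinh=1.181531; start (x,ẋ)=(0.110300, 0.317900) → end (x,ẋ)=(0.329582, 1.099430)
phase 2: p=0.3352, T=0.431, ωT=1.291836, cosh=1.957115, sinh=1.682349; start (x,ẋ)=(0.329582, 1.099430) → end (x,ẋ)=(0.941301, 2.123380)
phase 3: p=0.6068, T=0.316, ωT=0.947147, cosh=1.483094, sinh=1.095248; start (x,ẋ)=(0.941301, 2.123380) → end (x,ẋ)=(1.878805, 4.247269)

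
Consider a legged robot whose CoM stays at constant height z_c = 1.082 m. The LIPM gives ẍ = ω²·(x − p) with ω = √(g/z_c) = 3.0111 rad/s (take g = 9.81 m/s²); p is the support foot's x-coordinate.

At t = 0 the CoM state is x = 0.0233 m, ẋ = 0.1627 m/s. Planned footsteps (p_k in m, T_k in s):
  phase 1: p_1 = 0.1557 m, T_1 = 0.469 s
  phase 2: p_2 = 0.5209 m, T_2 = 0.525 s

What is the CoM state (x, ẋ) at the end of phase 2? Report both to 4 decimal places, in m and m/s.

phase 1: p=0.1557, T=0.469, ωT=1.412206, cosh=2.174303, sinh=1.930698; start (x,ẋ)=(0.023300, 0.162700) → end (x,ẋ)=(-0.027856, -0.415951)
phase 2: p=0.5209, T=0.525, ωT=1.580828, cosh=2.532390, sinh=2.326585; start (x,ẋ)=(-0.027856, -0.415951) → end (x,ẋ)=(-1.190156, -4.897702)

x = -1.1902, ẋ = -4.8977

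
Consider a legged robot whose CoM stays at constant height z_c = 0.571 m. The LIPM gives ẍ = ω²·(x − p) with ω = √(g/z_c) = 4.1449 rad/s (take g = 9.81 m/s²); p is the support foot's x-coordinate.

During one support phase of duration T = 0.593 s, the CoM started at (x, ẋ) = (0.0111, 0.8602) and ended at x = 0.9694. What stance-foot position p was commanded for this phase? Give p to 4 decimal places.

p = 0.0612

ωT = 4.1449·0.593 = 2.457926; cosh(ωT) = 5.883085, sinh(ωT) = 5.797473
x(T) = p + (x₀−p)·cosh(ωT) + (ẋ₀/ω)·sinh(ωT) ⇒ p·(1 − cosh) = x(T) − x₀·cosh − (ẋ₀/ω)·sinh
numerator   = 0.9694 − (0.0111)·5.883085 − (0.8602/4.1449)·5.797473 = -0.299064
denominator = 1 − 5.883085 = -4.883085
p = -0.299064 / -4.883085 = 0.0612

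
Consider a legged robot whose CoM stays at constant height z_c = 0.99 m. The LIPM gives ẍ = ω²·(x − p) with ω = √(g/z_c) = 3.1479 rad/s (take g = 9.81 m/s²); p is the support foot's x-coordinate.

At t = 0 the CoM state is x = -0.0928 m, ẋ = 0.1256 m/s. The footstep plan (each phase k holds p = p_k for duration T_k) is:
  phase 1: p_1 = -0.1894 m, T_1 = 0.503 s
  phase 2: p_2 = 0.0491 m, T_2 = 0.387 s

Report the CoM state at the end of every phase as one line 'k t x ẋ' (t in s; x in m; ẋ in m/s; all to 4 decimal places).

1 0.5030 0.1489 1.0283
2 0.8900 0.7365 2.3751

phase 1: p=-0.1894, T=0.503, ωT=1.583394, cosh=2.538369, sinh=2.333091; start (x,ẋ)=(-0.092800, 0.125600) → end (x,ẋ)=(0.148896, 1.028282)
phase 2: p=0.0491, T=0.387, ωT=1.218237, cosh=1.838487, sinh=1.542736; start (x,ẋ)=(0.148896, 1.028282) → end (x,ẋ)=(0.736518, 2.375130)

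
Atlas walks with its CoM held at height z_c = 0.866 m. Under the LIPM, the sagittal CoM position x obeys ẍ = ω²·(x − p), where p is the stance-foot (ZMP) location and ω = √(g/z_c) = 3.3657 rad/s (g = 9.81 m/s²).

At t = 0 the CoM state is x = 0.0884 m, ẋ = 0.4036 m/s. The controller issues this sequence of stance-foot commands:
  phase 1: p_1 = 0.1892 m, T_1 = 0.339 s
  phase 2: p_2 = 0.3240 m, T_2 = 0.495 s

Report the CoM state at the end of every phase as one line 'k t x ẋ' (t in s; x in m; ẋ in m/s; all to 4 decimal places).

phase 1: p=0.1892, T=0.339, ωT=1.140972, cosh=1.724659, sinh=1.405151; start (x,ẋ)=(0.088400, 0.403600) → end (x,ẋ)=(0.183854, 0.219357)
phase 2: p=0.3240, T=0.495, ωT=1.666022, cosh=2.740036, sinh=2.551039; start (x,ẋ)=(0.183854, 0.219357) → end (x,ẋ)=(0.106257, -0.602252)

1 0.3390 0.1839 0.2194
2 0.8340 0.1063 -0.6023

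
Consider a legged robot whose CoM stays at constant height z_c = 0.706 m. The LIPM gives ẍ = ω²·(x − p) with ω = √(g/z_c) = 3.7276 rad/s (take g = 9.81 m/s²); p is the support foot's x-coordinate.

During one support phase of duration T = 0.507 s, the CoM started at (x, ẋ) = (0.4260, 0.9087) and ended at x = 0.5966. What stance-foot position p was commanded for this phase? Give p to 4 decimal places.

p = 0.6850

ωT = 3.7276·0.507 = 1.889893; cosh(ωT) = 3.384875, sinh(ωT) = 3.233787
x(T) = p + (x₀−p)·cosh(ωT) + (ẋ₀/ω)·sinh(ωT) ⇒ p·(1 − cosh) = x(T) − x₀·cosh − (ẋ₀/ω)·sinh
numerator   = 0.5966 − (0.4260)·3.384875 − (0.9087/3.7276)·3.233787 = -1.633677
denominator = 1 − 3.384875 = -2.384875
p = -1.633677 / -2.384875 = 0.6850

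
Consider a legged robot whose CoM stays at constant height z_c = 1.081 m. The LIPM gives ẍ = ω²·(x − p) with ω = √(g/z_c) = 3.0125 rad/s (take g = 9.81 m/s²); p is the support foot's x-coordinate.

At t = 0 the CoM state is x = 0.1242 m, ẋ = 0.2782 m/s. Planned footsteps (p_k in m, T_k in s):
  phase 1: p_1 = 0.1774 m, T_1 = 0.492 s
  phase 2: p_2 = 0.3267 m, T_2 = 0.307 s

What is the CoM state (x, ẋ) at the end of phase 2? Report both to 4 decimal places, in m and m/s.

x = 0.3196, ẋ = 0.1965

phase 1: p=0.1774, T=0.492, ωT=1.482150, cosh=2.314775, sinh=2.087626; start (x,ẋ)=(0.124200, 0.278200) → end (x,ẋ)=(0.247043, 0.309397)
phase 2: p=0.3267, T=0.307, ωT=0.924838, cosh=1.459027, sinh=1.062431; start (x,ẋ)=(0.247043, 0.309397) → end (x,ẋ)=(0.319595, 0.196471)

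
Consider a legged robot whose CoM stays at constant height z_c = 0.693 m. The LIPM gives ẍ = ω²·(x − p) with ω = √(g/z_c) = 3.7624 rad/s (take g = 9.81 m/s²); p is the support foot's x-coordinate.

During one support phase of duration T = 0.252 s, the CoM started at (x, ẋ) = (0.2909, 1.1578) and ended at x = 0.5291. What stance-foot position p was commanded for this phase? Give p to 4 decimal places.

ωT = 3.7624·0.252 = 0.948125; cosh(ωT) = 1.484166, sinh(ωT) = 1.096699
x(T) = p + (x₀−p)·cosh(ωT) + (ẋ₀/ω)·sinh(ωT) ⇒ p·(1 − cosh) = x(T) − x₀·cosh − (ẋ₀/ω)·sinh
numerator   = 0.5291 − (0.2909)·1.484166 − (1.1578/3.7624)·1.096699 = -0.240130
denominator = 1 − 1.484166 = -0.484166
p = -0.240130 / -0.484166 = 0.4960

p = 0.4960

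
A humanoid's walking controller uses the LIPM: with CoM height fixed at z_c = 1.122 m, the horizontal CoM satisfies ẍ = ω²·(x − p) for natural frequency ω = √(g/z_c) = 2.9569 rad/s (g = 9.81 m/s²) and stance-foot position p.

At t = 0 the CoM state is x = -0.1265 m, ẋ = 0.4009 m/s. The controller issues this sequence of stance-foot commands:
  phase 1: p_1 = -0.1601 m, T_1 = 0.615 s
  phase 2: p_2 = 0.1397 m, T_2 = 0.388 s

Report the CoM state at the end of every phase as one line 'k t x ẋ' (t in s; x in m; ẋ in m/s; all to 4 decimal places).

phase 1: p=-0.1601, T=0.615, ωT=1.818493, cosh=3.162419, sinh=3.000149; start (x,ẋ)=(-0.126500, 0.400900) → end (x,ẋ)=(0.352921, 1.565884)
phase 2: p=0.1397, T=0.388, ωT=1.147277, cosh=1.733553, sinh=1.416053; start (x,ẋ)=(0.352921, 1.565884) → end (x,ẋ)=(1.259228, 3.607326)

1 0.6150 0.3529 1.5659
2 1.0030 1.2592 3.6073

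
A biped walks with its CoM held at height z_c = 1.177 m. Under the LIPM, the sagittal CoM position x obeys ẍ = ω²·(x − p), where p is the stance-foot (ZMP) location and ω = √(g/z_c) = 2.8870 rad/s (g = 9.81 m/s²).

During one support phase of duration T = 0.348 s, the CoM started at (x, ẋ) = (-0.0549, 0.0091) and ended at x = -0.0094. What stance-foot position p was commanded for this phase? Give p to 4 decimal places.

p = -0.1310

ωT = 2.8870·0.348 = 1.004676; cosh(ωT) = 1.548593, sinh(ωT) = 1.182430
x(T) = p + (x₀−p)·cosh(ωT) + (ẋ₀/ω)·sinh(ωT) ⇒ p·(1 − cosh) = x(T) − x₀·cosh − (ẋ₀/ω)·sinh
numerator   = -0.0094 − (-0.0549)·1.548593 − (0.0091/2.8870)·1.182430 = 0.071891
denominator = 1 − 1.548593 = -0.548593
p = 0.071891 / -0.548593 = -0.1310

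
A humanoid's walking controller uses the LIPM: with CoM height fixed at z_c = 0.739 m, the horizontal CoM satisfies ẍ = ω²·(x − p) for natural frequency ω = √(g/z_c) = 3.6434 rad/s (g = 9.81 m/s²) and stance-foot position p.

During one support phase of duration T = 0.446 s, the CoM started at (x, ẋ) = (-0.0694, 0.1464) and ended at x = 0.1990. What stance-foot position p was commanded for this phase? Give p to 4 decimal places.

ωT = 3.6434·0.446 = 1.624956; cosh(ωT) = 2.637559, sinh(ωT) = 2.440639
x(T) = p + (x₀−p)·cosh(ωT) + (ẋ₀/ω)·sinh(ωT) ⇒ p·(1 − cosh) = x(T) − x₀·cosh − (ẋ₀/ω)·sinh
numerator   = 0.1990 − (-0.0694)·2.637559 − (0.1464/3.6434)·2.440639 = 0.283976
denominator = 1 − 2.637559 = -1.637559
p = 0.283976 / -1.637559 = -0.1734

p = -0.1734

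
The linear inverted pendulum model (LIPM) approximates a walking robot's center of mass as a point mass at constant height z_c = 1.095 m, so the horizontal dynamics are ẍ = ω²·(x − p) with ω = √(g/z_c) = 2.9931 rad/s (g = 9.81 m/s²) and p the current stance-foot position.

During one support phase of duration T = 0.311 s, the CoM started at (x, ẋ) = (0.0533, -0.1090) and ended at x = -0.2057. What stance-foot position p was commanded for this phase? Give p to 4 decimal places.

ωT = 2.9931·0.311 = 0.930854; cosh(ωT) = 1.465446, sinh(ωT) = 1.071229
x(T) = p + (x₀−p)·cosh(ωT) + (ẋ₀/ω)·sinh(ωT) ⇒ p·(1 − cosh) = x(T) − x₀·cosh − (ẋ₀/ω)·sinh
numerator   = -0.2057 − (0.0533)·1.465446 − (-0.1090/2.9931)·1.071229 = -0.244797
denominator = 1 − 1.465446 = -0.465446
p = -0.244797 / -0.465446 = 0.5259

p = 0.5259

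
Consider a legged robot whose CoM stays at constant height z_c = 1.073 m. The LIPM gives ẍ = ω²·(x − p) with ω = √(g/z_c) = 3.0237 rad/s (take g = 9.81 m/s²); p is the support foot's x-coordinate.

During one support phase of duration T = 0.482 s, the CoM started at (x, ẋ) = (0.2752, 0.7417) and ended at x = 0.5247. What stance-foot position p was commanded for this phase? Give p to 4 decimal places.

p = 0.4720

ωT = 3.0237·0.482 = 1.457423; cosh(ωT) = 2.263857, sinh(ωT) = 2.031022
x(T) = p + (x₀−p)·cosh(ωT) + (ẋ₀/ω)·sinh(ωT) ⇒ p·(1 − cosh) = x(T) − x₀·cosh − (ẋ₀/ω)·sinh
numerator   = 0.5247 − (0.2752)·2.263857 − (0.7417/3.0237)·2.031022 = -0.596514
denominator = 1 − 2.263857 = -1.263857
p = -0.596514 / -1.263857 = 0.4720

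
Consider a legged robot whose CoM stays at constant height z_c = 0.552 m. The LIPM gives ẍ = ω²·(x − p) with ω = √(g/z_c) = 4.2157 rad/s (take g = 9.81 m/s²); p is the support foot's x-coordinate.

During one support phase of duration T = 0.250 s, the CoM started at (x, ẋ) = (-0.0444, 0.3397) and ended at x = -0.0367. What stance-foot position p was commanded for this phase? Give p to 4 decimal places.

ωT = 4.2157·0.250 = 1.053925; cosh(ωT) = 1.608728, sinh(ωT) = 1.260161
x(T) = p + (x₀−p)·cosh(ωT) + (ẋ₀/ω)·sinh(ωT) ⇒ p·(1 − cosh) = x(T) − x₀·cosh − (ẋ₀/ω)·sinh
numerator   = -0.0367 − (-0.0444)·1.608728 − (0.3397/4.2157)·1.260161 = -0.066816
denominator = 1 − 1.608728 = -0.608728
p = -0.066816 / -0.608728 = 0.1098

p = 0.1098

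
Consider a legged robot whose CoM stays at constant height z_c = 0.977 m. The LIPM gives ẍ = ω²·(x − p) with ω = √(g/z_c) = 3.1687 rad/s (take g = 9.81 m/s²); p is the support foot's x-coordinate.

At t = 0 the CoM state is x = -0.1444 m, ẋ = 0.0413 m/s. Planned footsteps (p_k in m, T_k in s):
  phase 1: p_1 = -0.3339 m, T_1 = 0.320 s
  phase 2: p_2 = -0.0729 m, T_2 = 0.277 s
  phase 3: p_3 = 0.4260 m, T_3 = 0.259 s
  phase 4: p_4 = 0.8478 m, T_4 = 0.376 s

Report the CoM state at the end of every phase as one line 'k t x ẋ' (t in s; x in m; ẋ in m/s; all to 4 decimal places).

1 0.3200 -0.0227 0.7831
2 0.5970 0.2437 1.2628
3 0.8560 0.5438 1.1834
4 1.2320 0.8593 0.6884

phase 1: p=-0.3339, T=0.320, ωT=1.013984, cosh=1.559666, sinh=1.196895; start (x,ẋ)=(-0.144400, 0.041300) → end (x,ẋ)=(-0.022743, 0.783112)
phase 2: p=-0.0729, T=0.277, ωT=0.877730, cosh=1.410579, sinh=0.994854; start (x,ẋ)=(-0.022743, 0.783112) → end (x,ẋ)=(0.243718, 1.262756)
phase 3: p=0.4260, T=0.259, ωT=0.820693, cosh=1.356100, sinh=0.915974; start (x,ẋ)=(0.243718, 1.262756) → end (x,ẋ)=(0.543831, 1.183360)
phase 4: p=0.8478, T=0.376, ωT=1.191431, cosh=1.797788, sinh=1.494001; start (x,ẋ)=(0.543831, 1.183360) → end (x,ẋ)=(0.859268, 0.688430)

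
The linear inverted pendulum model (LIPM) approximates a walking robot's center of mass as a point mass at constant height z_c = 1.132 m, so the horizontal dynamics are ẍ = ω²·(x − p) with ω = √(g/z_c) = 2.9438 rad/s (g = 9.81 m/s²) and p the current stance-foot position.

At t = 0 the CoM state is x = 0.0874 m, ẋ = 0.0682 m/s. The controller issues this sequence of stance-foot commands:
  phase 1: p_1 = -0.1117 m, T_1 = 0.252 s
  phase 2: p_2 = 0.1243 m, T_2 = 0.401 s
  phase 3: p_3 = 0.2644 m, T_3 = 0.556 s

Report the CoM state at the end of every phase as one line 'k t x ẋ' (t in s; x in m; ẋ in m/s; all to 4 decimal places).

1 0.2520 0.1636 0.5636
2 0.6530 0.4765 1.1745
3 1.2090 1.8162 4.6753

phase 1: p=-0.1117, T=0.252, ωT=0.741838, cosh=1.288014, sinh=0.811776; start (x,ẋ)=(0.087400, 0.068200) → end (x,ẋ)=(0.163550, 0.563633)
phase 2: p=0.1243, T=0.401, ωT=1.180464, cosh=1.781510, sinh=1.474374; start (x,ẋ)=(0.163550, 0.563633) → end (x,ẋ)=(0.476515, 1.174475)
phase 3: p=0.2644, T=0.556, ωT=1.636753, cosh=2.666534, sinh=2.471923; start (x,ẋ)=(0.476515, 1.174475) → end (x,ẋ)=(1.816224, 4.675307)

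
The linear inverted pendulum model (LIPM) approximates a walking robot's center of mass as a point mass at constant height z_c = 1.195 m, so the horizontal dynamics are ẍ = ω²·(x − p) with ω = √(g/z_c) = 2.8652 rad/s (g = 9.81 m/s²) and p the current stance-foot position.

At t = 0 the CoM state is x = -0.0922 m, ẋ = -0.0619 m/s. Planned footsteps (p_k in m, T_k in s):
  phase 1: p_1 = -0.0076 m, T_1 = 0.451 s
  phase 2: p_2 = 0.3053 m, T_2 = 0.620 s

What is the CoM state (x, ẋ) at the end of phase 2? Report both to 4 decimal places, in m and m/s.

phase 1: p=-0.0076, T=0.451, ωT=1.292205, cosh=1.957735, sinh=1.683071; start (x,ẋ)=(-0.092200, -0.061900) → end (x,ẋ)=(-0.209586, -0.529153)
phase 2: p=0.3053, T=0.620, ωT=1.776424, cosh=3.038966, sinh=2.869723; start (x,ẋ)=(-0.209586, -0.529153) → end (x,ẋ)=(-1.789408, -5.841639)

x = -1.7894, ẋ = -5.8416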